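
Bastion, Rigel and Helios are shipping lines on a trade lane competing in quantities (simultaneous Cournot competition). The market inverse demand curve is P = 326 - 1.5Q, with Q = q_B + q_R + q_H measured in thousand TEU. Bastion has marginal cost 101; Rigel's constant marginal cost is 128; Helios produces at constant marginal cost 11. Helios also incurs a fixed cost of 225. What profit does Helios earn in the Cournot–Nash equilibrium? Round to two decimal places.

11128.50

Bastion's profit: π_B = (326 - 1.5Q)q_B - (101q_B). Setting ∂π_B/∂q_B = 0: 225 - 3q_B - (3/2)(q_R + q_H) = 0.
Rigel's first-order condition: 198 - 3q_R - (3/2)(q_B + q_H) = 0.
Helios's first-order condition: 315 - 3q_H - (3/2)(q_B + q_R) = 0.
Adding the 3 conditions: 738 − 3Q − 3Q = 0, i.e. Q = 123.
Back-substituting: q_B = (225 − 369/2)/(3/2) = 27, q_R = (198 − 369/2)/(3/2) = 9, q_H = (315 − 369/2)/(3/2) = 87.
Price P = 326 - (3/2)·123 = 283/2.
Helios's profit: (283/2 - 11)·87 - 225 = 11128.5000.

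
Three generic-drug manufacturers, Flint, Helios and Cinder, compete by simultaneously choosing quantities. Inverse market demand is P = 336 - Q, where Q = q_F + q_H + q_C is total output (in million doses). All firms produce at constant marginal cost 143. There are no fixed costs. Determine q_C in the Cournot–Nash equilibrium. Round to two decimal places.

48.25

A representative firm's profit is π_i = q_i(336 - Q) - 143q_i.
Setting ∂π_i/∂q_i = 0 with rivals' quantities fixed: 193 - 2q_i - Σ_{j≠i} q_j = 0.
With identical firms every q_j equals q_i, so Σ_{j≠i} q_j = 2q_i and 193 = 4q_i, giving q_i = 193/4.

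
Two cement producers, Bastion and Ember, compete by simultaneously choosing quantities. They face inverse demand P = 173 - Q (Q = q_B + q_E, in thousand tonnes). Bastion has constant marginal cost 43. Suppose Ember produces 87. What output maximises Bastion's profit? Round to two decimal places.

With the rival's output fixed at 87, Bastion's profit is π_B = (173 - 87 - q_B)q_B - (43q_B) = (86 - q_B)q_B - (43q_B).
∂π_B/∂q_B = 43 - 2q_B = 0, so q_B = 43/2.

21.50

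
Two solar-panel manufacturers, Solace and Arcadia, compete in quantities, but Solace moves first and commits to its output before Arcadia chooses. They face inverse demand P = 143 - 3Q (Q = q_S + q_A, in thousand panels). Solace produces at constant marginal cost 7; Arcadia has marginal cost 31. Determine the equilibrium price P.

47

Solve by backward induction. Given q_S, the follower Arcadia maximises π_A = (143 - 3q_S - 3q_A)q_A - 31q_A.
Setting the follower's marginal profit to zero, 112 - 3q_S - 6q_A = 0, i.e. q_A = (112 - 3q_S)/6.
The leader anticipates this reaction. Substituting into P = 143 - 3Q gives P = 87 - (3/2)q_S, so π_S = (87 - (3/2)q_S)q_S - 7q_S.
The leader's first-order condition 80 - 3q_S = 0 yields q_S = 80/3.
Then q_A = (112 - 3·(80/3))/6 = 16/3.
Total output Q = 32, so price P = 143 - 3·32 = 47.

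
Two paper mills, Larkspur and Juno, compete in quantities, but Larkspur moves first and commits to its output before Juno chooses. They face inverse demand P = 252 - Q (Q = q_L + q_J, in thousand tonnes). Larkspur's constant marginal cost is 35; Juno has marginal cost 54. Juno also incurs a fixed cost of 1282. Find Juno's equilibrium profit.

318

Solve by backward induction. Given q_L, the follower Juno maximises π_J = (252 - q_L - q_J)q_J - 54q_J.
Setting the follower's marginal profit to zero, 198 - q_L - 2q_J = 0, i.e. q_J = (198 - q_L)/2.
The leader anticipates this reaction. Substituting into P = 252 - Q gives P = 153 - (1/2)q_L, so π_L = (153 - (1/2)q_L)q_L - 35q_L.
Leader FOC: 118 - q_L = 0, so q_L = 118.
Then q_J = (198 - 118)/2 = 40.
Price P = 252 - 158 = 94.
Juno's profit: (94 - 54)·40 - 1282 = 318.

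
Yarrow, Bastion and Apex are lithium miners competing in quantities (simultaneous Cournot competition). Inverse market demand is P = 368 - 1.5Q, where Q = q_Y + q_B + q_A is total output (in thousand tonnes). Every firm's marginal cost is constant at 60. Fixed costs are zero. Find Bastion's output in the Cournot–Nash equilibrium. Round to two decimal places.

Each firm earns π_i = (368 - 1.5Q)q_i - 60q_i.
Setting ∂π_i/∂q_i = 0 with rivals' quantities fixed: 308 - 3q_i - (3/2)·Σ_{j≠i} q_j = 0.
With identical firms every q_j equals q_i, so Σ_{j≠i} q_j = 2q_i and 308 = 6q_i, giving q_i = 154/3.

51.33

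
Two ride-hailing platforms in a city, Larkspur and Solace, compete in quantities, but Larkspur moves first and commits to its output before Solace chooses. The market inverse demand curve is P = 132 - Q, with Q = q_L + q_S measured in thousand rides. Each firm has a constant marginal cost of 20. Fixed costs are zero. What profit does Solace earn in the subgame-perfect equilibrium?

784

Solve by backward induction. Given q_L, the follower Solace maximises π_S = (132 - q_L - q_S)q_S - 20q_S.
Follower FOC: 112 - q_L - 2q_S = 0, so q_S(q_L) = (112 - q_L)/2.
Larkspur substitutes q_S(q_L) into its own profit: π_L = q_L(132 - q_L - (112 - q_L)/2) - 20q_L = (76 - (1/2)q_L)q_L - 20q_L.
Maximising: ∂π_L/∂q_L = 56 - q_L = 0, giving q_L = 56.
Then q_S = (112 - 56)/2 = 28.
Price P = 132 - 84 = 48.
Solace's profit: (48 - 20)·28 = 784.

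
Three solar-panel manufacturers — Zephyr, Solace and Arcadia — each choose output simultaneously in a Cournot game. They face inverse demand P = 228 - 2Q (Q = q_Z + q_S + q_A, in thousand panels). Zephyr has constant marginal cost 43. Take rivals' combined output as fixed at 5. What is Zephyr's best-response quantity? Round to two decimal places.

43.75

With rivals' combined output fixed at 5, Zephyr's profit is π_Z = (228 - 2·5 - 2q_Z)q_Z - (43q_Z) = (218 - 2q_Z)q_Z - (43q_Z).
∂π_Z/∂q_Z = 175 - 4q_Z = 0, so q_Z = 175/4.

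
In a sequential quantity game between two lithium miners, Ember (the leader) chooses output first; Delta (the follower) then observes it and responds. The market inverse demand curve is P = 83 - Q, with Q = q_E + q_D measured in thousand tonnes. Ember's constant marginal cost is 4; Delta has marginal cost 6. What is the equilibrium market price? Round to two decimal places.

24.25

Solve by backward induction. Given q_E, the follower Delta maximises π_D = (83 - q_E - q_D)q_D - 6q_D.
∂π_D/∂q_D = 77 - q_E - 2q_D = 0 gives the reaction function q_D = (77 - q_E)/2.
Ember substitutes q_D(q_E) into its own profit: π_E = q_E(83 - q_E - (77 - q_E)/2) - 4q_E = (89/2 - (1/2)q_E)q_E - 4q_E.
The leader's first-order condition 81/2 - q_E = 0 yields q_E = 81/2.
Then q_D = (77 - 81/2)/2 = 73/4.
Total output Q = 235/4, so price P = 83 - 235/4 = 97/4.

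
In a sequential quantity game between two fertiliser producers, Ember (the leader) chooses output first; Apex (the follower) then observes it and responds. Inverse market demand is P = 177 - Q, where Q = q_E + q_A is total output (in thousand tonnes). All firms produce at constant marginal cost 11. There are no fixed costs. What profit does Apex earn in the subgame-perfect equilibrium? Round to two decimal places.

1722.25

The follower Apex best-responds to any q_E: π_A = (177 - Q)q_A - 11q_A.
∂π_A/∂q_A = 166 - q_E - 2q_A = 0 gives the reaction function q_A = (166 - q_E)/2.
Ember substitutes q_A(q_E) into its own profit: π_E = q_E(177 - q_E - (166 - q_E)/2) - 11q_E = (94 - (1/2)q_E)q_E - 11q_E.
Leader FOC: 83 - q_E = 0, so q_E = 83.
Then q_A = (166 - 83)/2 = 83/2.
Price P = 177 - 249/2 = 105/2.
Apex's profit: (105/2 - 11)·(83/2) = 1722.2500.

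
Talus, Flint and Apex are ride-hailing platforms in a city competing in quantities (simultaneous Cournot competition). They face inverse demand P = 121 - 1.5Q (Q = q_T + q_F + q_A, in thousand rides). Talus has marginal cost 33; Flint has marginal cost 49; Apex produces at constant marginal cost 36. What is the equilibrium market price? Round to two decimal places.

Talus's profit: π_T = (121 - 1.5Q)q_T - (33q_T). Setting ∂π_T/∂q_T = 0: 88 - 3q_T - (3/2)(q_F + q_A) = 0.
Flint's first-order condition: 72 - 3q_F - (3/2)(q_T + q_A) = 0.
Apex's first-order condition: 85 - 3q_A - (3/2)(q_T + q_F) = 0.
Adding the 3 first-order conditions: 245 − 6Q = 0, so Q = 245/6.
Back-substituting: q_T = (88 − 245/4)/(3/2) = 107/6, q_F = (72 − 245/4)/(3/2) = 43/6, q_A = (85 − 245/4)/(3/2) = 95/6.
Total output Q = 245/6, so price P = 121 - (3/2)·(245/6) = 239/4.

59.75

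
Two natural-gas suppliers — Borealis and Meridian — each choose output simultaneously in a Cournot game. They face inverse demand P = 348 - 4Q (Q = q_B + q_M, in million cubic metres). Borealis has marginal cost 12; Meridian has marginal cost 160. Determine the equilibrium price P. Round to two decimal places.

173.33

Borealis's profit: π_B = (348 - 4Q)q_B - (12q_B). Setting ∂π_B/∂q_B = 0: 336 - 8q_B - 4(q_M) = 0.
Meridian's first-order condition: 188 - 8q_M - 4(q_B) = 0.
So q_B = (336 - 4q_M)/8 and q_M = (188 - 4q_B)/8.
Solving the pair: q_B = 121/3, q_M = 10/3.
Total output Q = 131/3, so price P = 348 - 4·(131/3) = 520/3.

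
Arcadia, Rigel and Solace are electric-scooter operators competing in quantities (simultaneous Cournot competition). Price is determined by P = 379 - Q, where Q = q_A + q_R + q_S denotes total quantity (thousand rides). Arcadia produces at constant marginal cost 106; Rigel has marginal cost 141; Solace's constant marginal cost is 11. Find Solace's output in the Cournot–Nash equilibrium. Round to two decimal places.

Arcadia's profit: π_A = (379 - Q)q_A - (106q_A). Setting ∂π_A/∂q_A = 0: 273 - 2q_A - (q_R + q_S) = 0.
Rigel's profit: π_R = (379 - Q)q_R - (141q_R). Setting ∂π_R/∂q_R = 0: 238 - 2q_R - (q_A + q_S) = 0.
Solace's first-order condition: 368 - 2q_S - (q_A + q_R) = 0.
Adding the 3 first-order conditions: 879 − 4Q = 0, so Q = 879/4.
Back-substituting: q_A = (273 − 879/4) = 213/4, q_R = (238 − 879/4) = 73/4, q_S = (368 − 879/4) = 593/4.

148.25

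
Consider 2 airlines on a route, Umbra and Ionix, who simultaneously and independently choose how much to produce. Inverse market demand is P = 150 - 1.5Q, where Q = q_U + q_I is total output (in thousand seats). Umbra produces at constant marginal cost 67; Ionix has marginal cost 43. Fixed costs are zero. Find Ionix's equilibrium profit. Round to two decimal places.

1271.19

Umbra's profit: π_U = (150 - 1.5Q)q_U - (67q_U). Setting ∂π_U/∂q_U = 0: 83 - 3q_U - (3/2)(q_I) = 0.
Ionix's first-order condition: 107 - 3q_I - (3/2)(q_U) = 0.
Rearranging gives the reaction functions q_U = (83 - (3/2)q_I)/3 and q_I = (107 - (3/2)q_U)/3.
Solving the pair: q_U = 118/9, q_I = 262/9.
Price P = 150 - (3/2)·(380/9) = 260/3.
Ionix's profit: (260/3 - 43)·(262/9) = 1271.1852.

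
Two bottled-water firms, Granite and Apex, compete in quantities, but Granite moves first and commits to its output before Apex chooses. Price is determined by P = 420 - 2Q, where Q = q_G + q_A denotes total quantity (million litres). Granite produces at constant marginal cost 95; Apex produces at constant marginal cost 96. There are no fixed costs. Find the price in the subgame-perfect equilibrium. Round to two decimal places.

176.50

The follower Apex best-responds to any q_G: π_A = (420 - 2Q)q_A - 96q_A.
Setting the follower's marginal profit to zero, 324 - 2q_G - 4q_A = 0, i.e. q_A = (324 - 2q_G)/4.
The leader anticipates this reaction. Substituting into P = 420 - 2Q gives P = 258 - q_G, so π_G = (258 - q_G)q_G - 95q_G.
Leader FOC: 163 - 2q_G = 0, so q_G = 163/2.
Then q_A = (324 - 2·(163/2))/4 = 161/4.
Total output Q = 487/4, so price P = 420 - 2·(487/4) = 353/2.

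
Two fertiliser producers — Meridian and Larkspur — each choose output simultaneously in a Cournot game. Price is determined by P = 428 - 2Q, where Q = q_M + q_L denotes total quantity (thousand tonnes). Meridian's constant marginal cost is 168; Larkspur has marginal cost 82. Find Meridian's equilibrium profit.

Meridian's profit: π_M = (428 - 2Q)q_M - (168q_M). Setting ∂π_M/∂q_M = 0: 260 - 4q_M - 2(q_L) = 0.
Larkspur's first-order condition: 346 - 4q_L - 2(q_M) = 0.
Rearranging gives the reaction functions q_M = (260 - 2q_L)/4 and q_L = (346 - 2q_M)/4.
Substituting one into the other gives q_M = 29 and q_L = 72.
Price P = 428 - 2·101 = 226.
Meridian's profit: (226 - 168)·29 = 1682.

1682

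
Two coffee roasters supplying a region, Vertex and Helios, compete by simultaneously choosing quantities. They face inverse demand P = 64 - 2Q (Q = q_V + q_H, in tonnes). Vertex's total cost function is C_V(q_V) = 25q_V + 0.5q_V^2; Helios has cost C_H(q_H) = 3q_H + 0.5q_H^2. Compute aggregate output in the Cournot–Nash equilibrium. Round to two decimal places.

14.29

Vertex's profit: π_V = (64 - 2Q)q_V - (25q_V + (1/2)q_V²). Setting ∂π_V/∂q_V = 0: 39 - 5q_V - 2(q_H) = 0.
Helios's first-order condition: 61 - 5q_H - 2(q_V) = 0.
Rearranging gives the reaction functions q_V = (39 - 2q_H)/5 and q_H = (61 - 2q_V)/5.
Substituting one into the other gives q_V = 73/21 and q_H = 227/21.
Total output Q = 73/21 + 227/21 = 100/7.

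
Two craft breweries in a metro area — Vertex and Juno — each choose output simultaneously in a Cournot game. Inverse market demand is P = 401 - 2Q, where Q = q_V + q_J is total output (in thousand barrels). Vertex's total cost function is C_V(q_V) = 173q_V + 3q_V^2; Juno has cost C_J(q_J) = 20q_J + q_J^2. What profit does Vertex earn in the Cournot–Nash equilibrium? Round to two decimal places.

Vertex's profit: π_V = (401 - 2Q)q_V - (173q_V + 3q_V²). Setting ∂π_V/∂q_V = 0: 228 - 10q_V - 2(q_J) = 0.
Juno's first-order condition: 381 - 6q_J - 2(q_V) = 0.
So q_V = (228 - 2q_J)/10 and q_J = (381 - 2q_V)/6.
Substituting one into the other gives q_V = 303/28 and q_J = 1677/28.
Price P = 401 - 2·(495/7) = 1817/7.
Vertex's profit: (1817/7)·(303/28) - 173·(303/28) - 3(303/28)² = 585.5166.

585.52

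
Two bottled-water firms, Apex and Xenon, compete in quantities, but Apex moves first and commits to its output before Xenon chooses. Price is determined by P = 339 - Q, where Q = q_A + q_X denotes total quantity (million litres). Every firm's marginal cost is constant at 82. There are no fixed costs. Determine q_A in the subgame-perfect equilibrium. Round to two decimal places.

The follower Xenon best-responds to any q_A: π_X = (339 - Q)q_X - 82q_X.
Follower FOC: 257 - q_A - 2q_X = 0, so q_X(q_A) = (257 - q_A)/2.
Apex substitutes q_X(q_A) into its own profit: π_A = q_A(339 - q_A - (257 - q_A)/2) - 82q_A = (421/2 - (1/2)q_A)q_A - 82q_A.
Maximising: ∂π_A/∂q_A = 257/2 - q_A = 0, giving q_A = 257/2.
Then q_X = (257 - 257/2)/2 = 257/4.

128.50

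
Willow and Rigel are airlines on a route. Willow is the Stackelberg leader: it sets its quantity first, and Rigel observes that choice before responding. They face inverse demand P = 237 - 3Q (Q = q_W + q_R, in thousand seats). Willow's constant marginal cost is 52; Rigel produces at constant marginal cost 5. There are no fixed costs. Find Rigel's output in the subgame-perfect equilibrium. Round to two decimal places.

The follower Rigel best-responds to any q_W: π_R = (237 - 3Q)q_R - 5q_R.
Follower FOC: 232 - 3q_W - 6q_R = 0, so q_R(q_W) = (232 - 3q_W)/6.
The leader anticipates this reaction. Substituting into P = 237 - 3Q gives P = 121 - (3/2)q_W, so π_W = (121 - (3/2)q_W)q_W - 52q_W.
Leader FOC: 69 - 3q_W = 0, so q_W = 23.
Then q_R = (232 - 3·23)/6 = 163/6.

27.17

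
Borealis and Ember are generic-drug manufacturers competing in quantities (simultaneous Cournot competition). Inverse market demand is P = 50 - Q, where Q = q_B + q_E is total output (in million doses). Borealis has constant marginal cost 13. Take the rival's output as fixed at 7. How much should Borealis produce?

15

With the rival's output fixed at 7, Borealis's profit is π_B = (50 - 7 - q_B)q_B - (13q_B) = (43 - q_B)q_B - (13q_B).
∂π_B/∂q_B = 30 - 2q_B = 0, so q_B = 15.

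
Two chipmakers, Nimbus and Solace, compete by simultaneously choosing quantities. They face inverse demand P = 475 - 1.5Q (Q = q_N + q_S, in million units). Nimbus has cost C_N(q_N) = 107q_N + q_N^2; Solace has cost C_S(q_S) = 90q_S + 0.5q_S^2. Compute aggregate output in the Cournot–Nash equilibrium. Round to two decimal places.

127.75

Nimbus's profit: π_N = (475 - 1.5Q)q_N - (107q_N + q_N²). Setting ∂π_N/∂q_N = 0: 368 - 5q_N - (3/2)(q_S) = 0.
Solace's profit: π_S = (475 - 1.5Q)q_S - (90q_S + (1/2)q_S²). Setting ∂π_S/∂q_S = 0: 385 - 4q_S - (3/2)(q_N) = 0.
Rearranging gives the reaction functions q_N = (368 - (3/2)q_S)/5 and q_S = (385 - (3/2)q_N)/4.
Substituting one into the other gives q_N = 50.3944 and q_S = 77.3521.
Total output Q = 50.3944 + 77.3521 = 127.7465.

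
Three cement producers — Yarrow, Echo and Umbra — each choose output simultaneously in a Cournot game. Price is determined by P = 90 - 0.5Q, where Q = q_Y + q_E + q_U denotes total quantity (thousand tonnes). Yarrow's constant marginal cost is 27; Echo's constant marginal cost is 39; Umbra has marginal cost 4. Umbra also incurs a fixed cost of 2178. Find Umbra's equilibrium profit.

414

Yarrow's profit: π_Y = (90 - 0.5Q)q_Y - (27q_Y). Setting ∂π_Y/∂q_Y = 0: 63 - q_Y - (1/2)(q_E + q_U) = 0.
Echo's profit: π_E = (90 - 0.5Q)q_E - (39q_E). Setting ∂π_E/∂q_E = 0: 51 - q_E - (1/2)(q_Y + q_U) = 0.
Umbra's profit: π_U = (90 - 0.5Q)q_U - (4q_U). Setting ∂π_U/∂q_U = 0: 86 - q_U - (1/2)(q_Y + q_E) = 0.
Summing all 3 equations gives 200 − 2Q = 0, hence Q = 100.
Back-substituting: q_Y = (63 − 50)/(1/2) = 26, q_E = (51 − 50)/(1/2) = 2, q_U = (86 − 50)/(1/2) = 72.
Price P = 90 - (1/2)·100 = 40.
Umbra's profit: (40 - 4)·72 - 2178 = 414.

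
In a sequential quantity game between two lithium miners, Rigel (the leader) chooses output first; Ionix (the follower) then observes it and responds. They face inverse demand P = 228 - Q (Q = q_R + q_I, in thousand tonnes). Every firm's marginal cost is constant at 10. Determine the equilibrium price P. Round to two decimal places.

The follower Ionix best-responds to any q_R: π_I = (228 - Q)q_I - 10q_I.
∂π_I/∂q_I = 218 - q_R - 2q_I = 0 gives the reaction function q_I = (218 - q_R)/2.
Rigel substitutes q_I(q_R) into its own profit: π_R = q_R(228 - q_R - (218 - q_R)/2) - 10q_R = (119 - (1/2)q_R)q_R - 10q_R.
Maximising: ∂π_R/∂q_R = 109 - q_R = 0, giving q_R = 109.
Then q_I = (218 - 109)/2 = 109/2.
Total output Q = 327/2, so price P = 228 - 327/2 = 129/2.

64.50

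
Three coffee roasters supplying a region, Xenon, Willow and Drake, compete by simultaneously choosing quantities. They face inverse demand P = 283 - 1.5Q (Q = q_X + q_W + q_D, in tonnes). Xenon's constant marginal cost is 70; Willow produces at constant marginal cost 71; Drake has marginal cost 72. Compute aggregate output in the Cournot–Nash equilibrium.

Xenon's profit: π_X = (283 - 1.5Q)q_X - (70q_X). Setting ∂π_X/∂q_X = 0: 213 - 3q_X - (3/2)(q_W + q_D) = 0.
Willow's first-order condition: 212 - 3q_W - (3/2)(q_X + q_D) = 0.
Drake's first-order condition: 211 - 3q_D - (3/2)(q_X + q_W) = 0.
Summing all 3 equations gives 636 − 6Q = 0, hence Q = 106.
Back-substituting: q_X = (213 − 159)/(3/2) = 36, q_W = (212 − 159)/(3/2) = 106/3, q_D = (211 − 159)/(3/2) = 104/3.
Total output Q = 36 + 106/3 + 104/3 = 106.

106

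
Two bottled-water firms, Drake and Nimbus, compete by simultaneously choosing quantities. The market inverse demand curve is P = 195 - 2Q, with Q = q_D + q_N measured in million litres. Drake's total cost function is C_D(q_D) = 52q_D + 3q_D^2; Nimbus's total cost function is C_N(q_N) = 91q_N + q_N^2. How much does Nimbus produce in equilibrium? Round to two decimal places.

Drake's profit: π_D = (195 - 2Q)q_D - (52q_D + 3q_D²). Setting ∂π_D/∂q_D = 0: 143 - 10q_D - 2(q_N) = 0.
Nimbus's profit: π_N = (195 - 2Q)q_N - (91q_N + q_N²). Setting ∂π_N/∂q_N = 0: 104 - 6q_N - 2(q_D) = 0.
Rearranging gives the reaction functions q_D = (143 - 2q_N)/10 and q_N = (104 - 2q_D)/6.
Substituting one into the other gives q_D = 325/28 and q_N = 377/28.

13.46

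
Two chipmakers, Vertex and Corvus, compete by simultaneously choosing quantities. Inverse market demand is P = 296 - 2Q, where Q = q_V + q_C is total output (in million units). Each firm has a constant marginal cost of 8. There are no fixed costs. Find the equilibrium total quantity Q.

Each firm earns π_i = (296 - 2Q)q_i - 8q_i.
First-order condition (treating rivals' output as given): 288 - 4q_i - 2q_j = 0.
By symmetry each firm produces the same amount; substituting q_j = q_i yields q_i = 288/6 = 48.
Total output Q = 48 + 48 = 96.

96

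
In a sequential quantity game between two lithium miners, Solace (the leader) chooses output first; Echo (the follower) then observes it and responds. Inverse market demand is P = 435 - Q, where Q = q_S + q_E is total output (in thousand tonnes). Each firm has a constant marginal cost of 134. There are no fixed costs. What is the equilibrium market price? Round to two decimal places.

209.25

The follower Echo best-responds to any q_S: π_E = (435 - Q)q_E - 134q_E.
∂π_E/∂q_E = 301 - q_S - 2q_E = 0 gives the reaction function q_E = (301 - q_S)/2.
Solace substitutes q_E(q_S) into its own profit: π_S = q_S(435 - q_S - (301 - q_S)/2) - 134q_S = (569/2 - (1/2)q_S)q_S - 134q_S.
Leader FOC: 301/2 - q_S = 0, so q_S = 301/2.
Then q_E = (301 - 301/2)/2 = 301/4.
Total output Q = 903/4, so price P = 435 - 903/4 = 837/4.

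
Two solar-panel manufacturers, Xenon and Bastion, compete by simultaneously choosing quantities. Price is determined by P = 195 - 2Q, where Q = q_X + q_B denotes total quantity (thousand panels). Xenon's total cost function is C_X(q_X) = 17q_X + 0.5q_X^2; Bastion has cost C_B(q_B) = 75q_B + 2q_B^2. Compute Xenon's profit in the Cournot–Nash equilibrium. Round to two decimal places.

Xenon's profit: π_X = (195 - 2Q)q_X - (17q_X + (1/2)q_X²). Setting ∂π_X/∂q_X = 0: 178 - 5q_X - 2(q_B) = 0.
Bastion's first-order condition: 120 - 8q_B - 2(q_X) = 0.
Rearranging gives the reaction functions q_X = (178 - 2q_B)/5 and q_B = (120 - 2q_X)/8.
Substituting one into the other gives q_X = 296/9 and q_B = 61/9.
Price P = 195 - 2·(119/3) = 347/3.
Xenon's profit: (347/3)·(296/9) - 17·(296/9) - (1/2)(296/9)² = 2704.1975.

2704.20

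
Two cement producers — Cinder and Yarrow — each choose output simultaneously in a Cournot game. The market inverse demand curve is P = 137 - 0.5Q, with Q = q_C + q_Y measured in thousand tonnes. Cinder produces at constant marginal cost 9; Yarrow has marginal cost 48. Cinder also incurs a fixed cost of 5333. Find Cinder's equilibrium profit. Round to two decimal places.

Cinder's profit: π_C = (137 - 0.5Q)q_C - (9q_C). Setting ∂π_C/∂q_C = 0: 128 - q_C - (1/2)(q_Y) = 0.
Yarrow's profit: π_Y = (137 - 0.5Q)q_Y - (48q_Y). Setting ∂π_Y/∂q_Y = 0: 89 - q_Y - (1/2)(q_C) = 0.
Rearranging gives the reaction functions q_C = (128 - (1/2)q_Y) and q_Y = (89 - (1/2)q_C).
Solving the pair: q_C = 334/3, q_Y = 100/3.
Price P = 137 - (1/2)·(434/3) = 194/3.
Cinder's profit: (194/3 - 9)·(334/3) - 5333 = 864.5556.

864.56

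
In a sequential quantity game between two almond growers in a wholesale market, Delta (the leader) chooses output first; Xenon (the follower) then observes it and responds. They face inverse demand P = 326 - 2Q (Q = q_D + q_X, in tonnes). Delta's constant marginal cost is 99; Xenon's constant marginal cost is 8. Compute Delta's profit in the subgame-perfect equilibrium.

1156

Solve by backward induction. Given q_D, the follower Xenon maximises π_X = (326 - 2q_D - 2q_X)q_X - 8q_X.
∂π_X/∂q_X = 318 - 2q_D - 4q_X = 0 gives the reaction function q_X = (318 - 2q_D)/4.
The leader anticipates this reaction. Substituting into P = 326 - 2Q gives P = 167 - q_D, so π_D = (167 - q_D)q_D - 99q_D.
The leader's first-order condition 68 - 2q_D = 0 yields q_D = 34.
Then q_X = (318 - 2·34)/4 = 125/2.
Price P = 326 - 2·(193/2) = 133.
Delta's profit: (133 - 99)·34 = 1156.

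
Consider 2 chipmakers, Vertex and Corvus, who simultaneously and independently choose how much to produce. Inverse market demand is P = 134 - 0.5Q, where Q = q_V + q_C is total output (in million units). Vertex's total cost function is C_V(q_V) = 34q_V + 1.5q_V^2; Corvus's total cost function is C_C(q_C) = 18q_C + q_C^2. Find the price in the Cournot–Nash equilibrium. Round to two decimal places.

Vertex's profit: π_V = (134 - 0.5Q)q_V - (34q_V + (3/2)q_V²). Setting ∂π_V/∂q_V = 0: 100 - 4q_V - (1/2)(q_C) = 0.
Corvus's first-order condition: 116 - 3q_C - (1/2)(q_V) = 0.
Best responses: q_V = (100 - (1/2)q_C)/4, q_C = (116 - (1/2)q_V)/3.
Substituting one into the other gives q_V = 968/47 and q_C = 1656/47.
Total output Q = 55.8298, so price P = 134 - (1/2)·55.8298 = 106.0851.

106.09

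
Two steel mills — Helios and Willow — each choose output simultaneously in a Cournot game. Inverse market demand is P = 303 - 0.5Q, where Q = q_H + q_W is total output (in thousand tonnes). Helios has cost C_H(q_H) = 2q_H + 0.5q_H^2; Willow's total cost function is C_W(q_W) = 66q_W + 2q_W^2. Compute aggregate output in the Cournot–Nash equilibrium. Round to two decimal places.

175.38

Helios's profit: π_H = (303 - 0.5Q)q_H - (2q_H + (1/2)q_H²). Setting ∂π_H/∂q_H = 0: 301 - 2q_H - (1/2)(q_W) = 0.
Willow's profit: π_W = (303 - 0.5Q)q_W - (66q_W + 2q_W²). Setting ∂π_W/∂q_W = 0: 237 - 5q_W - (1/2)(q_H) = 0.
Rearranging gives the reaction functions q_H = (301 - (1/2)q_W)/2 and q_W = (237 - (1/2)q_H)/5.
Substituting one into the other gives q_H = 142.2051 and q_W = 1294/39.
Total output Q = 142.2051 + 1294/39 = 175.3846.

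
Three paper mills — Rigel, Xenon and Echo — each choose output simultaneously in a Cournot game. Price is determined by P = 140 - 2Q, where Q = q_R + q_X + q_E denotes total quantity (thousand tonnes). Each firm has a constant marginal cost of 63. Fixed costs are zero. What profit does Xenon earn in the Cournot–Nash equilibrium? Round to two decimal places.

185.28

Each firm earns π_i = (140 - 2Q)q_i - 63q_i.
Setting ∂π_i/∂q_i = 0 with rivals' quantities fixed: 77 - 4q_i - 2·Σ_{j≠i} q_j = 0.
By symmetry each firm produces the same amount; substituting Σ_{j≠i} q_j = 2q_i yields q_i = 77/8.
Price P = 140 - 2·(231/8) = 329/4.
Xenon's profit: (329/4 - 63)·(77/8) = 185.2813.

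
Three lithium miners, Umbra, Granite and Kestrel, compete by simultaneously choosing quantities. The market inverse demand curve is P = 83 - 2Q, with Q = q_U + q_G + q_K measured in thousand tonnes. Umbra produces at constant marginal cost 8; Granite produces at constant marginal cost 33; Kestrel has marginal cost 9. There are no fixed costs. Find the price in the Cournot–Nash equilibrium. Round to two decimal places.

33.25

Umbra's profit: π_U = (83 - 2Q)q_U - (8q_U). Setting ∂π_U/∂q_U = 0: 75 - 4q_U - 2(q_G + q_K) = 0.
Granite's first-order condition: 50 - 4q_G - 2(q_U + q_K) = 0.
Kestrel's profit: π_K = (83 - 2Q)q_K - (9q_K). Setting ∂π_K/∂q_K = 0: 74 - 4q_K - 2(q_U + q_G) = 0.
Summing all 3 equations gives 199 − 8Q = 0, hence Q = 199/8.
Back-substituting: q_U = (75 − 199/4)/2 = 101/8, q_G = (50 − 199/4)/2 = 1/8, q_K = (74 − 199/4)/2 = 97/8.
Total output Q = 199/8, so price P = 83 - 2·(199/8) = 133/4.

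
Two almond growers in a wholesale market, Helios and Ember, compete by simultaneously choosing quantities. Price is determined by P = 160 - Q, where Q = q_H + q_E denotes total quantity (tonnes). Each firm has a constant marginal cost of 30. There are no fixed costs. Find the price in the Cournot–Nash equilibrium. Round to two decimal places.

A representative firm's profit is π_i = q_i(160 - Q) - 30q_i.
Setting ∂π_i/∂q_i = 0 with rivals' quantities fixed: 130 - 2q_i - q_j = 0.
With identical firms every q_j equals q_i, so q_j = q_i and 130 = 3q_i, giving q_i = 130/3.
Total output Q = 260/3, so price P = 160 - 260/3 = 220/3.

73.33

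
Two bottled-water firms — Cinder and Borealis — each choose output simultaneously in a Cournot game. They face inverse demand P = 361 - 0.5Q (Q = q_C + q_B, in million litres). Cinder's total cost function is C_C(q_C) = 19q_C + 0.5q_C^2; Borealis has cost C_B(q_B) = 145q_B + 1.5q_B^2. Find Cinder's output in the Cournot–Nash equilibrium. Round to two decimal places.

162.58

Cinder's profit: π_C = (361 - 0.5Q)q_C - (19q_C + (1/2)q_C²). Setting ∂π_C/∂q_C = 0: 342 - 2q_C - (1/2)(q_B) = 0.
Borealis's profit: π_B = (361 - 0.5Q)q_B - (145q_B + (3/2)q_B²). Setting ∂π_B/∂q_B = 0: 216 - 4q_B - (1/2)(q_C) = 0.
Best responses: q_C = (342 - (1/2)q_B)/2, q_B = (216 - (1/2)q_C)/4.
Solving the pair: q_C = 162.5806, q_B = 1044/31.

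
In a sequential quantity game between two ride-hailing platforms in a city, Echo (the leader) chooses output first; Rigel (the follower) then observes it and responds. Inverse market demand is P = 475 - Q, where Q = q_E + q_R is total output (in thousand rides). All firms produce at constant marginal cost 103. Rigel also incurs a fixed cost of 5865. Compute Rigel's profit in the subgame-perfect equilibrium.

2784

Solve by backward induction. Given q_E, the follower Rigel maximises π_R = (475 - q_E - q_R)q_R - 103q_R.
Setting the follower's marginal profit to zero, 372 - q_E - 2q_R = 0, i.e. q_R = (372 - q_E)/2.
Echo substitutes q_R(q_E) into its own profit: π_E = q_E(475 - q_E - (372 - q_E)/2) - 103q_E = (289 - (1/2)q_E)q_E - 103q_E.
Leader FOC: 186 - q_E = 0, so q_E = 186.
Then q_R = (372 - 186)/2 = 93.
Price P = 475 - 279 = 196.
Rigel's profit: (196 - 103)·93 - 5865 = 2784.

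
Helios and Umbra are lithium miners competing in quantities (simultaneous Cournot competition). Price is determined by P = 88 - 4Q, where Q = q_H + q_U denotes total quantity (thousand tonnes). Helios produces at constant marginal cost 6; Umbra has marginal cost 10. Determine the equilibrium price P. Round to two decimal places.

34.67

Helios's profit: π_H = (88 - 4Q)q_H - (6q_H). Setting ∂π_H/∂q_H = 0: 82 - 8q_H - 4(q_U) = 0.
Umbra's first-order condition: 78 - 8q_U - 4(q_H) = 0.
So q_H = (82 - 4q_U)/8 and q_U = (78 - 4q_H)/8.
Substituting one into the other gives q_H = 43/6 and q_U = 37/6.
Total output Q = 40/3, so price P = 88 - 4·(40/3) = 104/3.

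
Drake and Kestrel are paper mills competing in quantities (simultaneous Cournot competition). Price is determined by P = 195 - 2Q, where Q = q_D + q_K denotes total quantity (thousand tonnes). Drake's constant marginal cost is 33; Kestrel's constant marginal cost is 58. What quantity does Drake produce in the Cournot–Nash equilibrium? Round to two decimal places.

Drake's profit: π_D = (195 - 2Q)q_D - (33q_D). Setting ∂π_D/∂q_D = 0: 162 - 4q_D - 2(q_K) = 0.
Kestrel's first-order condition: 137 - 4q_K - 2(q_D) = 0.
Best responses: q_D = (162 - 2q_K)/4, q_K = (137 - 2q_D)/4.
Solving the pair: q_D = 187/6, q_K = 56/3.

31.17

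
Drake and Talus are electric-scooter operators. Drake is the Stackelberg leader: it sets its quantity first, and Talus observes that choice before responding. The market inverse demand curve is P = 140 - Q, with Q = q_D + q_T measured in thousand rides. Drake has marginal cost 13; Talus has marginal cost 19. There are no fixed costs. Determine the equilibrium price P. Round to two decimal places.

46.25

Solve by backward induction. Given q_D, the follower Talus maximises π_T = (140 - q_D - q_T)q_T - 19q_T.
∂π_T/∂q_T = 121 - q_D - 2q_T = 0 gives the reaction function q_T = (121 - q_D)/2.
The leader anticipates this reaction. Substituting into P = 140 - Q gives P = 159/2 - (1/2)q_D, so π_D = (159/2 - (1/2)q_D)q_D - 13q_D.
The leader's first-order condition 133/2 - q_D = 0 yields q_D = 133/2.
Then q_T = (121 - 133/2)/2 = 109/4.
Total output Q = 375/4, so price P = 140 - 375/4 = 185/4.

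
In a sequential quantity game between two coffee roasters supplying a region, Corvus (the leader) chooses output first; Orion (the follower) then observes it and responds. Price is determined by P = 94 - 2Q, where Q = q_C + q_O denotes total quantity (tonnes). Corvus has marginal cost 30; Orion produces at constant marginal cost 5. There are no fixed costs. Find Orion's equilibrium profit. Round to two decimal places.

603.78

Solve by backward induction. Given q_C, the follower Orion maximises π_O = (94 - 2q_C - 2q_O)q_O - 5q_O.
Setting the follower's marginal profit to zero, 89 - 2q_C - 4q_O = 0, i.e. q_O = (89 - 2q_C)/4.
The leader anticipates this reaction. Substituting into P = 94 - 2Q gives P = 99/2 - q_C, so π_C = (99/2 - q_C)q_C - 30q_C.
Maximising: ∂π_C/∂q_C = 39/2 - 2q_C = 0, giving q_C = 39/4.
Then q_O = (89 - 2·(39/4))/4 = 139/8.
Price P = 94 - 2·(217/8) = 159/4.
Orion's profit: (159/4 - 5)·(139/8) = 603.7813.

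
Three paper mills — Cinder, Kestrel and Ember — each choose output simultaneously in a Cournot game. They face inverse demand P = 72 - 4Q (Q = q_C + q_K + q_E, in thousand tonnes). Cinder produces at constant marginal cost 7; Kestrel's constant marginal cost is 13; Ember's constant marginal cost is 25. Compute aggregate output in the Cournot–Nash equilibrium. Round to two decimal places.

Cinder's profit: π_C = (72 - 4Q)q_C - (7q_C). Setting ∂π_C/∂q_C = 0: 65 - 8q_C - 4(q_K + q_E) = 0.
Kestrel's profit: π_K = (72 - 4Q)q_K - (13q_K). Setting ∂π_K/∂q_K = 0: 59 - 8q_K - 4(q_C + q_E) = 0.
Ember's first-order condition: 47 - 8q_E - 4(q_C + q_K) = 0.
Summing all 3 equations gives 171 − 16Q = 0, hence Q = 171/16.
Back-substituting: q_C = (65 − 171/4)/4 = 89/16, q_K = (59 − 171/4)/4 = 65/16, q_E = (47 − 171/4)/4 = 17/16.
Total output Q = 89/16 + 65/16 + 17/16 = 171/16.

10.69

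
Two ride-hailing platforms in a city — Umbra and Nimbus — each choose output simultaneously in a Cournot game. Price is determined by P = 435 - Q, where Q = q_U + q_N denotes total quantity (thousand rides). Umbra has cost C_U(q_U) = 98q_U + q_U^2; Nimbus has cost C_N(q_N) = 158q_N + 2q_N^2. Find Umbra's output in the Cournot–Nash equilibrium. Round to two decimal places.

75.87

Umbra's profit: π_U = (435 - Q)q_U - (98q_U + q_U²). Setting ∂π_U/∂q_U = 0: 337 - 4q_U - (q_N) = 0.
Nimbus's profit: π_N = (435 - Q)q_N - (158q_N + 2q_N²). Setting ∂π_N/∂q_N = 0: 277 - 6q_N - (q_U) = 0.
Rearranging gives the reaction functions q_U = (337 - q_N)/4 and q_N = (277 - q_U)/6.
Substituting one into the other gives q_U = 1745/23 and q_N = 771/23.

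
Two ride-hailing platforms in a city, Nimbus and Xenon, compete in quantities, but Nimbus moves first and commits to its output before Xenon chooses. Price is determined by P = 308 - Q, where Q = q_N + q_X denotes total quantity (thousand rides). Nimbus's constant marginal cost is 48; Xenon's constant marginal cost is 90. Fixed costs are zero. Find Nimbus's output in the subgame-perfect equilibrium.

The follower Xenon best-responds to any q_N: π_X = (308 - Q)q_X - 90q_X.
∂π_X/∂q_X = 218 - q_N - 2q_X = 0 gives the reaction function q_X = (218 - q_N)/2.
The leader anticipates this reaction. Substituting into P = 308 - Q gives P = 199 - (1/2)q_N, so π_N = (199 - (1/2)q_N)q_N - 48q_N.
The leader's first-order condition 151 - q_N = 0 yields q_N = 151.
Then q_X = (218 - 151)/2 = 67/2.

151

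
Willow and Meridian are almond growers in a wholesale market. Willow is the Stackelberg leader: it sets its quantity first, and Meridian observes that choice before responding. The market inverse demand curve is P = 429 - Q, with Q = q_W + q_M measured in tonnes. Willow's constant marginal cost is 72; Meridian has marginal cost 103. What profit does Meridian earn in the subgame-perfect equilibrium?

4356

The follower Meridian best-responds to any q_W: π_M = (429 - Q)q_M - 103q_M.
Follower FOC: 326 - q_W - 2q_M = 0, so q_M(q_W) = (326 - q_W)/2.
The leader anticipates this reaction. Substituting into P = 429 - Q gives P = 266 - (1/2)q_W, so π_W = (266 - (1/2)q_W)q_W - 72q_W.
Leader FOC: 194 - q_W = 0, so q_W = 194.
Then q_M = (326 - 194)/2 = 66.
Price P = 429 - 260 = 169.
Meridian's profit: (169 - 103)·66 = 4356.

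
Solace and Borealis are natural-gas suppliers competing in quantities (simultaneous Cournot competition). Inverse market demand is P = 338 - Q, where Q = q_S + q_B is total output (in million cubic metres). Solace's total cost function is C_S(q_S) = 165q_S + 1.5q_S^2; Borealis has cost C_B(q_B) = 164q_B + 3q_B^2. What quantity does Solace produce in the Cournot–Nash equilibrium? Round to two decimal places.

Solace's profit: π_S = (338 - Q)q_S - (165q_S + (3/2)q_S²). Setting ∂π_S/∂q_S = 0: 173 - 5q_S - (q_B) = 0.
Borealis's first-order condition: 174 - 8q_B - (q_S) = 0.
Best responses: q_S = (173 - q_B)/5, q_B = (174 - q_S)/8.
Solving the pair: q_S = 1210/39, q_B = 697/39.

31.03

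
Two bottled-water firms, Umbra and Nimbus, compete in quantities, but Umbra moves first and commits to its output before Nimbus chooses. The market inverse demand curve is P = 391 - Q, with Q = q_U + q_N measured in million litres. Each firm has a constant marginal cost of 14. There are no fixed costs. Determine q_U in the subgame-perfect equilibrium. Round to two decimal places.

Solve by backward induction. Given q_U, the follower Nimbus maximises π_N = (391 - q_U - q_N)q_N - 14q_N.
∂π_N/∂q_N = 377 - q_U - 2q_N = 0 gives the reaction function q_N = (377 - q_U)/2.
The leader anticipates this reaction. Substituting into P = 391 - Q gives P = 405/2 - (1/2)q_U, so π_U = (405/2 - (1/2)q_U)q_U - 14q_U.
Leader FOC: 377/2 - q_U = 0, so q_U = 377/2.
Then q_N = (377 - 377/2)/2 = 377/4.

188.50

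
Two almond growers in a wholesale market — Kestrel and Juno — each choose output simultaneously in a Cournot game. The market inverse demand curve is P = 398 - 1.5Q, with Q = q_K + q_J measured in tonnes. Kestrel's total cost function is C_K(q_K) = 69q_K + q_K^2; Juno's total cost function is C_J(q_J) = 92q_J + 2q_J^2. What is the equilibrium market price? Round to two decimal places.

Kestrel's profit: π_K = (398 - 1.5Q)q_K - (69q_K + q_K²). Setting ∂π_K/∂q_K = 0: 329 - 5q_K - (3/2)(q_J) = 0.
Juno's first-order condition: 306 - 7q_J - (3/2)(q_K) = 0.
So q_K = (329 - (3/2)q_J)/5 and q_J = (306 - (3/2)q_K)/7.
Substituting one into the other gives q_K = 56.3053 and q_J = 31.6489.
Total output Q = 87.9542, so price P = 398 - (3/2)·87.9542 = 266.0687.

266.07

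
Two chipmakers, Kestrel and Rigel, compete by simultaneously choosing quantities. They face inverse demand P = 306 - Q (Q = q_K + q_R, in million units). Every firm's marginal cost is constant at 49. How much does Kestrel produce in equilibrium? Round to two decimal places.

85.67

Each firm earns π_i = (306 - Q)q_i - 49q_i.
Setting ∂π_i/∂q_i = 0 with rivals' quantities fixed: 257 - 2q_i - q_j = 0.
With identical firms every q_j equals q_i, so q_j = q_i and 257 = 3q_i, giving q_i = 257/3.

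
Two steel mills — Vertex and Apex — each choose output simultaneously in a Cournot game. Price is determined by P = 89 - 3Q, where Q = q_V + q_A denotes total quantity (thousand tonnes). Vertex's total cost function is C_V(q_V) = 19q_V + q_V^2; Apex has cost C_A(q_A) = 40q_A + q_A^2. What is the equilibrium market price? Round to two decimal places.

56.55

Vertex's profit: π_V = (89 - 3Q)q_V - (19q_V + q_V²). Setting ∂π_V/∂q_V = 0: 70 - 8q_V - 3(q_A) = 0.
Apex's first-order condition: 49 - 8q_A - 3(q_V) = 0.
So q_V = (70 - 3q_A)/8 and q_A = (49 - 3q_V)/8.
Substituting one into the other gives q_V = 413/55 and q_A = 182/55.
Total output Q = 119/11, so price P = 89 - 3·(119/11) = 622/11.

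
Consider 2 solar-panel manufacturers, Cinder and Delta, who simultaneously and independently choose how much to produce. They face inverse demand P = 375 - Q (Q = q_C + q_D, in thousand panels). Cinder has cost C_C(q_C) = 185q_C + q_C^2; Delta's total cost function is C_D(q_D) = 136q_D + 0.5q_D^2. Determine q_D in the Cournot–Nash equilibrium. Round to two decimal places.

Cinder's profit: π_C = (375 - Q)q_C - (185q_C + q_C²). Setting ∂π_C/∂q_C = 0: 190 - 4q_C - (q_D) = 0.
Delta's first-order condition: 239 - 3q_D - (q_C) = 0.
So q_C = (190 - q_D)/4 and q_D = (239 - q_C)/3.
Solving the pair: q_C = 331/11, q_D = 766/11.

69.64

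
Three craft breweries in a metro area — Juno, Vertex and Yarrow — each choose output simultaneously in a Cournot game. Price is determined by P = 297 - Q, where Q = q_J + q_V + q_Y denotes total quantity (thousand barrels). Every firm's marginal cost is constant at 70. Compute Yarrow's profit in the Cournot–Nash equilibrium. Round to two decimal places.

3220.56

Each firm earns π_i = (297 - Q)q_i - 70q_i.
First-order condition (treating rivals' output as given): 227 - 2q_i - Σ_{j≠i} q_j = 0.
With identical firms every q_j equals q_i, so Σ_{j≠i} q_j = 2q_i and 227 = 4q_i, giving q_i = 227/4.
Price P = 297 - 681/4 = 507/4.
Yarrow's profit: (507/4 - 70)·(227/4) = 3220.5625.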